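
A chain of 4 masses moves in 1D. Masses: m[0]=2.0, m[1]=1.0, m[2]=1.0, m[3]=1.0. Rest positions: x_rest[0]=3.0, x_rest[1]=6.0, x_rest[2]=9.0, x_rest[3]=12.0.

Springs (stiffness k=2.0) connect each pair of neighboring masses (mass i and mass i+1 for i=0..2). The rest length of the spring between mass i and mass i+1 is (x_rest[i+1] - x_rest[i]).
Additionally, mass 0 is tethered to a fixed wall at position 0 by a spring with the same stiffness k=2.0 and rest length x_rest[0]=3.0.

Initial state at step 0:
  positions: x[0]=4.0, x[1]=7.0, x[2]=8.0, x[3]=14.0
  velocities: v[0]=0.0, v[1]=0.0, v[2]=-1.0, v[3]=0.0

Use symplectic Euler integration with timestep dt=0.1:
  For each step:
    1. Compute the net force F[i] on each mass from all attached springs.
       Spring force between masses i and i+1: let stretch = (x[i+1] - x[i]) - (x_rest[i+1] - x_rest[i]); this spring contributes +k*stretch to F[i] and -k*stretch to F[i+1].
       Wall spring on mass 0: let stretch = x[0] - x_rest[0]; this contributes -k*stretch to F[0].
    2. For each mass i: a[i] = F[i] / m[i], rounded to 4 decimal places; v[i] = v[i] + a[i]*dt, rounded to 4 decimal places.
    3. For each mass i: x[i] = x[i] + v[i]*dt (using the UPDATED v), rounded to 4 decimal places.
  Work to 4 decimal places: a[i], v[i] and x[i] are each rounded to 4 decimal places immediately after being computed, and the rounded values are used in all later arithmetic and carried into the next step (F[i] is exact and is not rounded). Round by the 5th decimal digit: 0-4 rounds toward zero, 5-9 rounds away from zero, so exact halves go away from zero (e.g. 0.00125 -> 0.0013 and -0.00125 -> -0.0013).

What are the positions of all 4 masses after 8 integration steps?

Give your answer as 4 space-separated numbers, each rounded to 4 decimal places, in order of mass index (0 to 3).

Step 0: x=[4.0000 7.0000 8.0000 14.0000] v=[0.0000 0.0000 -1.0000 0.0000]
Step 1: x=[3.9900 6.9600 8.0000 13.9400] v=[-0.1000 -0.4000 0.0000 -0.6000]
Step 2: x=[3.9698 6.8814 8.0980 13.8212] v=[-0.2020 -0.7860 0.9800 -1.1880]
Step 3: x=[3.9390 6.7689 8.2861 13.6479] v=[-0.3078 -1.1250 1.8813 -1.7326]
Step 4: x=[3.8971 6.6302 8.5511 13.4274] v=[-0.4187 -1.3875 2.6502 -2.2050]
Step 5: x=[3.8436 6.4752 8.8752 13.1694] v=[-0.5351 -1.5499 3.2413 -2.5803]
Step 6: x=[3.7780 6.3156 9.2372 12.8855] v=[-0.6563 -1.5962 3.6201 -2.8391]
Step 7: x=[3.7000 6.1637 9.6137 12.5886] v=[-0.7803 -1.5194 3.7654 -2.9688]
Step 8: x=[3.6096 6.0315 9.9807 12.2922] v=[-0.9039 -1.3221 3.6704 -2.9638]

Answer: 3.6096 6.0315 9.9807 12.2922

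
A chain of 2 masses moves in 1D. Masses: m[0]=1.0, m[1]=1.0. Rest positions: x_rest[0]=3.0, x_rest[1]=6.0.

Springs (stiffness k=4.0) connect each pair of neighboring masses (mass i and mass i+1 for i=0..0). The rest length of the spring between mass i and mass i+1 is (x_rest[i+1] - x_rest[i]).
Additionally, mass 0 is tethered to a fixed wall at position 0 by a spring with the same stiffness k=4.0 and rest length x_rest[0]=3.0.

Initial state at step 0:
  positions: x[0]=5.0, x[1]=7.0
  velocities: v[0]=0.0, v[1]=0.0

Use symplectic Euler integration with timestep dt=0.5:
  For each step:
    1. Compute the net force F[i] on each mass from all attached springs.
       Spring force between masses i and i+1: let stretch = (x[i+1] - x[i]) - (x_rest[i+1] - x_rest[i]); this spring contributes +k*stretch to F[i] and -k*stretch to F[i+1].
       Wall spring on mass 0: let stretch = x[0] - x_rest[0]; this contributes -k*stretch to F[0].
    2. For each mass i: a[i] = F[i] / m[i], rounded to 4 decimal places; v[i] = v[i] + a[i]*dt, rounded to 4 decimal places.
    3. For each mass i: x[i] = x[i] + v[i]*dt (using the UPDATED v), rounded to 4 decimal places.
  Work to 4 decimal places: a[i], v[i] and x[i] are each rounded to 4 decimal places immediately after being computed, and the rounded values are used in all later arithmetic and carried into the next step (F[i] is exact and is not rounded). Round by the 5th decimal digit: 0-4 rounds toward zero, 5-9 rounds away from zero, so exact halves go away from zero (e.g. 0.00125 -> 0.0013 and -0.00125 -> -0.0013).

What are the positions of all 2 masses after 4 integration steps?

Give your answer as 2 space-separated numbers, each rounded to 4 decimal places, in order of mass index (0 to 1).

Step 0: x=[5.0000 7.0000] v=[0.0000 0.0000]
Step 1: x=[2.0000 8.0000] v=[-6.0000 2.0000]
Step 2: x=[3.0000 6.0000] v=[2.0000 -4.0000]
Step 3: x=[4.0000 4.0000] v=[2.0000 -4.0000]
Step 4: x=[1.0000 5.0000] v=[-6.0000 2.0000]

Answer: 1.0000 5.0000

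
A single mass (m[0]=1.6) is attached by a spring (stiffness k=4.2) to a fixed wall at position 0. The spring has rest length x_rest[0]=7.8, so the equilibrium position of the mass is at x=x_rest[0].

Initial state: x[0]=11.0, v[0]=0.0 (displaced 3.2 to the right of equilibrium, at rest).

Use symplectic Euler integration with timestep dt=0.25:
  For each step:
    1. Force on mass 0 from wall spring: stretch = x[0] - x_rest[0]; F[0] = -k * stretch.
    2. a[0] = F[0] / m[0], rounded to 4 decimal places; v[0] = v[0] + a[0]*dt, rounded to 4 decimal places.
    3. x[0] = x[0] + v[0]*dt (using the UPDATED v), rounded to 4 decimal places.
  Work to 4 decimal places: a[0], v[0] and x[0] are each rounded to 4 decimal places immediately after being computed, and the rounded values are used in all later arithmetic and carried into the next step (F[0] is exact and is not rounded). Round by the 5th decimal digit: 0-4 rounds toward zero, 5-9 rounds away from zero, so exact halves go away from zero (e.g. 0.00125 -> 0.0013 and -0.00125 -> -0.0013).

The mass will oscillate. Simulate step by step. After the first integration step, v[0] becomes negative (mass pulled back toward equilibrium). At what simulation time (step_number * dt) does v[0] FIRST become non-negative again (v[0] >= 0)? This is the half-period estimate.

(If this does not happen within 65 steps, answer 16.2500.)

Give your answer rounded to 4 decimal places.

Step 0: x=[11.0000] v=[0.0000]
Step 1: x=[10.4750] v=[-2.1000]
Step 2: x=[9.5111] v=[-3.8555]
Step 3: x=[8.2665] v=[-4.9784]
Step 4: x=[6.9454] v=[-5.2846]
Step 5: x=[5.7645] v=[-4.7238]
Step 6: x=[4.9175] v=[-3.3880]
Step 7: x=[4.5434] v=[-1.4964]
Step 8: x=[4.7036] v=[0.6408]
First v>=0 after going negative at step 8, time=2.0000

Answer: 2.0000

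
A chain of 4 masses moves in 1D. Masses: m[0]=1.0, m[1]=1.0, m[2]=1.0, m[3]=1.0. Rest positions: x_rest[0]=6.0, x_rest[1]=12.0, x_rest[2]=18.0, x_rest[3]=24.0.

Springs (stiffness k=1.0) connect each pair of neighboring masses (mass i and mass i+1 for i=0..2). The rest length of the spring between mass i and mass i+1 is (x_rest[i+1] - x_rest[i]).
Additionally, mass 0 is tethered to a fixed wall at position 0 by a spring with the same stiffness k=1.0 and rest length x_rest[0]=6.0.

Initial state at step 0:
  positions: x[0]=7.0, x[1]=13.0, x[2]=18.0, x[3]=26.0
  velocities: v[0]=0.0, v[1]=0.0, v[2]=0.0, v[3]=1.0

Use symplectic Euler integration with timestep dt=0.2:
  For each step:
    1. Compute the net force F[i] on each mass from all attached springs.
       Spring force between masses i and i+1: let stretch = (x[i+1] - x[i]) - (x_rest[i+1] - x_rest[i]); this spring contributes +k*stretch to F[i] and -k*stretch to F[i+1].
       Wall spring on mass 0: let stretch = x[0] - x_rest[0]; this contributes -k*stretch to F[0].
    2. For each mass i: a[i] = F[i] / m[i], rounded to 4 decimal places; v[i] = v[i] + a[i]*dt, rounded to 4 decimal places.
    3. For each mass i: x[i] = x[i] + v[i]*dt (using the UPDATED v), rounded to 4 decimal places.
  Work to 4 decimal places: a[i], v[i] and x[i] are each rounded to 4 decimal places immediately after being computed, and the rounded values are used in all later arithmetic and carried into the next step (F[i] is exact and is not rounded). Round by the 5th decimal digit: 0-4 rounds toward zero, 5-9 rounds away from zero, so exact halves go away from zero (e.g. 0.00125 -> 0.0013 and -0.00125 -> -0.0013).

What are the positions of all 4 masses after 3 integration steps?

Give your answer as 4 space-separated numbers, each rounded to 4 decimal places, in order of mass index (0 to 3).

Step 0: x=[7.0000 13.0000 18.0000 26.0000] v=[0.0000 0.0000 0.0000 1.0000]
Step 1: x=[6.9600 12.9600 18.1200 26.1200] v=[-0.2000 -0.2000 0.6000 0.6000]
Step 2: x=[6.8816 12.8864 18.3536 26.1600] v=[-0.3920 -0.3680 1.1680 0.2000]
Step 3: x=[6.7681 12.7913 18.6808 26.1277] v=[-0.5674 -0.4755 1.6358 -0.1613]

Answer: 6.7681 12.7913 18.6808 26.1277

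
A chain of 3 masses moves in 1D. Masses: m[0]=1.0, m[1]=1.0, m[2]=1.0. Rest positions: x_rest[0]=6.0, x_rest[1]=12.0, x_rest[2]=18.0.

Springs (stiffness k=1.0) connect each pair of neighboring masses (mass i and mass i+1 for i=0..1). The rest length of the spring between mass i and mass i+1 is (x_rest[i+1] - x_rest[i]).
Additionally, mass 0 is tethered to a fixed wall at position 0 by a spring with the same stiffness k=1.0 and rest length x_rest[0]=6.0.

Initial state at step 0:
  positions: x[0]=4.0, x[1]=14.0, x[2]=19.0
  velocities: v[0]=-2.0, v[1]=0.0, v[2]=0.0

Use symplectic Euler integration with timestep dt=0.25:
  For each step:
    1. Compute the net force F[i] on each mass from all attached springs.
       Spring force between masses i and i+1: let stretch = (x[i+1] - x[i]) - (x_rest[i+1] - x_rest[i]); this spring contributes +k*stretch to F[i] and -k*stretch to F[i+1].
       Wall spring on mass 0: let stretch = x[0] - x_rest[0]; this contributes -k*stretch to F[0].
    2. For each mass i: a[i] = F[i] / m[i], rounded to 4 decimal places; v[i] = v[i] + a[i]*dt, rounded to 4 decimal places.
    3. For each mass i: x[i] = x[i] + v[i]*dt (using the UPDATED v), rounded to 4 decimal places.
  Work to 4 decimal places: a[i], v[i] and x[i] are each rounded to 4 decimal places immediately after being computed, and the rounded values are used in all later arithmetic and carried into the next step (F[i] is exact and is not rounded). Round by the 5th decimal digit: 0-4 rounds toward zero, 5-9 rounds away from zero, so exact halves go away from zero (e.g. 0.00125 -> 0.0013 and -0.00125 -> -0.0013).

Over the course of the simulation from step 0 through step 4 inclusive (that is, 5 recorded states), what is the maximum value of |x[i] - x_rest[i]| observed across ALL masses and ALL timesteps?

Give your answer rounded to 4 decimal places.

Step 0: x=[4.0000 14.0000 19.0000] v=[-2.0000 0.0000 0.0000]
Step 1: x=[3.8750 13.6875 19.0625] v=[-0.5000 -1.2500 0.2500]
Step 2: x=[4.1211 13.0977 19.1641] v=[0.9844 -2.3594 0.4063]
Step 3: x=[4.6707 12.3260 19.2615] v=[2.1983 -3.0870 0.3897]
Step 4: x=[5.4068 11.5093 19.3005] v=[2.9445 -3.2670 0.1558]
Max displacement = 2.1250

Answer: 2.1250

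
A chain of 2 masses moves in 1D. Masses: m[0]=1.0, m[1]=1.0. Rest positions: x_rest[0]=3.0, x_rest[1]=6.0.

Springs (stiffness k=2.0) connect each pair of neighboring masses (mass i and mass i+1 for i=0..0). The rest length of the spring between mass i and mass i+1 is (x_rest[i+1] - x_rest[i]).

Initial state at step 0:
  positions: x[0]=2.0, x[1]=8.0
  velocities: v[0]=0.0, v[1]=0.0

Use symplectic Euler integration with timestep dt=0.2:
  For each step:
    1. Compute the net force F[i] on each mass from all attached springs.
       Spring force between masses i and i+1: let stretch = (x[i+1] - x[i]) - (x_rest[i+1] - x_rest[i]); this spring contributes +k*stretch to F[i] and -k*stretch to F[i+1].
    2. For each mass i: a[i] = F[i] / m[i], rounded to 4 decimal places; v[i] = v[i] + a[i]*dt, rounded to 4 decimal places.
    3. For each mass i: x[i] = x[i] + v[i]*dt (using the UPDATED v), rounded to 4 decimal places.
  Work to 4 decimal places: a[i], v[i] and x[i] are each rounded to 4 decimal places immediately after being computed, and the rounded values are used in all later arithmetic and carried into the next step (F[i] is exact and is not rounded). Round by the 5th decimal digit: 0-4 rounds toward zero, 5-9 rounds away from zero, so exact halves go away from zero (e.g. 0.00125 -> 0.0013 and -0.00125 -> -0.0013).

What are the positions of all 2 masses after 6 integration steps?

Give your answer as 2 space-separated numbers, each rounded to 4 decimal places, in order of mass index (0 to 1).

Answer: 4.8255 5.1745

Derivation:
Step 0: x=[2.0000 8.0000] v=[0.0000 0.0000]
Step 1: x=[2.2400 7.7600] v=[1.2000 -1.2000]
Step 2: x=[2.6816 7.3184] v=[2.2080 -2.2080]
Step 3: x=[3.2541 6.7459] v=[2.8627 -2.8627]
Step 4: x=[3.8660 6.1340] v=[3.0594 -3.0594]
Step 5: x=[4.4193 5.5807] v=[2.7666 -2.7666]
Step 6: x=[4.8255 5.1745] v=[2.0312 -2.0312]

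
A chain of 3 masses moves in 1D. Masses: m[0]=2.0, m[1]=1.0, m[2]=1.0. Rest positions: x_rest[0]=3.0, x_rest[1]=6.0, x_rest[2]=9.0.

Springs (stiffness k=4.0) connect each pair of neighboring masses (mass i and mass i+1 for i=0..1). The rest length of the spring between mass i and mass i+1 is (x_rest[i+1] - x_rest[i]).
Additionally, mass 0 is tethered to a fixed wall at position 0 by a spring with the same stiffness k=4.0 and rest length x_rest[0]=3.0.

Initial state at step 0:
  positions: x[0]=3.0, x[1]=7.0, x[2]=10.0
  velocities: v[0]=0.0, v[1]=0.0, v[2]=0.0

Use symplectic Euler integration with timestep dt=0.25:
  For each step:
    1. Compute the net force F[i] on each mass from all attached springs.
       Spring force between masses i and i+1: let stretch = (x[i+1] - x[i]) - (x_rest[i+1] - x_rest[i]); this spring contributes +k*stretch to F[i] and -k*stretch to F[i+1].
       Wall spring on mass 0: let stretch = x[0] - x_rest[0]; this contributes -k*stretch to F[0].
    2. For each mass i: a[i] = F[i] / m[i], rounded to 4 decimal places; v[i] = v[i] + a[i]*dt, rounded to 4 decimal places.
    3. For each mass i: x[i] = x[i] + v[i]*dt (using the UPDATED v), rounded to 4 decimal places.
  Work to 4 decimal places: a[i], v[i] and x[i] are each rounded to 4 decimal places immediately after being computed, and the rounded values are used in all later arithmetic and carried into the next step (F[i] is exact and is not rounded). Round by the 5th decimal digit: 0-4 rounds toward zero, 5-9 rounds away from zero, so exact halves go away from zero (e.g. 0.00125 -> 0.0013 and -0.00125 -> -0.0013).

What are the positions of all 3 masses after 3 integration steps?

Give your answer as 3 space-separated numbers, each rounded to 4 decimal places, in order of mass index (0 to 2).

Step 0: x=[3.0000 7.0000 10.0000] v=[0.0000 0.0000 0.0000]
Step 1: x=[3.1250 6.7500 10.0000] v=[0.5000 -1.0000 0.0000]
Step 2: x=[3.3125 6.4063 9.9375] v=[0.7500 -1.3750 -0.2500]
Step 3: x=[3.4727 6.1719 9.7422] v=[0.6407 -0.9376 -0.7812]

Answer: 3.4727 6.1719 9.7422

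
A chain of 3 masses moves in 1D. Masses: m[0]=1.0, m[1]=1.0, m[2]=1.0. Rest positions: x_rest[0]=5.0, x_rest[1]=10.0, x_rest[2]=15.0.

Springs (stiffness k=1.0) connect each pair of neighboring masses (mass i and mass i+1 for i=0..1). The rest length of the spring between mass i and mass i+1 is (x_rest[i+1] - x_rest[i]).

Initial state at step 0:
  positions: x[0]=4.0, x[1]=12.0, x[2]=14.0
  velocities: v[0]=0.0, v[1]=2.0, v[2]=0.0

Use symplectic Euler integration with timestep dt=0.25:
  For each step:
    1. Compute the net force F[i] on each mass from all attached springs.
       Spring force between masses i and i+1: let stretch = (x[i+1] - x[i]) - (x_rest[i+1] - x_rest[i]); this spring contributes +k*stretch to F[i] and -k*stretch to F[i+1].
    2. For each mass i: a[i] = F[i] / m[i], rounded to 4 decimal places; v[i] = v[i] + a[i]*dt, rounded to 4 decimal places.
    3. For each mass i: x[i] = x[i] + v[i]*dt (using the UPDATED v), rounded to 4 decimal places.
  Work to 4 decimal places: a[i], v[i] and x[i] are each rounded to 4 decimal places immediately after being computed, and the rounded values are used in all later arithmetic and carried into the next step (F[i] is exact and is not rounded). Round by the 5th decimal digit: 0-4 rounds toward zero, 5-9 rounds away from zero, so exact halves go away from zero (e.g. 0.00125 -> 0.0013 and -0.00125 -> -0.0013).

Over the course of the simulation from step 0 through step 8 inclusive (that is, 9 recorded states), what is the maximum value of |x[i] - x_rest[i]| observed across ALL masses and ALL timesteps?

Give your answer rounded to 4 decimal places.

Answer: 2.3320

Derivation:
Step 0: x=[4.0000 12.0000 14.0000] v=[0.0000 2.0000 0.0000]
Step 1: x=[4.1875 12.1250 14.1875] v=[0.7500 0.5000 0.7500]
Step 2: x=[4.5586 11.8828 14.5586] v=[1.4844 -0.9688 1.4844]
Step 3: x=[5.0750 11.3501 15.0750] v=[2.0655 -2.1309 2.0655]
Step 4: x=[5.6711 10.6580 15.6711] v=[2.3843 -2.7685 2.3843]
Step 5: x=[6.2664 9.9675 16.2664] v=[2.3810 -2.7620 2.3810]
Step 6: x=[6.7805 9.4394 16.7805] v=[2.0563 -2.1126 2.0563]
Step 7: x=[7.1483 9.2039 17.1483] v=[1.4710 -0.9421 1.4710]
Step 8: x=[7.3320 9.3364 17.3320] v=[0.7349 0.5301 0.7349]
Max displacement = 2.3320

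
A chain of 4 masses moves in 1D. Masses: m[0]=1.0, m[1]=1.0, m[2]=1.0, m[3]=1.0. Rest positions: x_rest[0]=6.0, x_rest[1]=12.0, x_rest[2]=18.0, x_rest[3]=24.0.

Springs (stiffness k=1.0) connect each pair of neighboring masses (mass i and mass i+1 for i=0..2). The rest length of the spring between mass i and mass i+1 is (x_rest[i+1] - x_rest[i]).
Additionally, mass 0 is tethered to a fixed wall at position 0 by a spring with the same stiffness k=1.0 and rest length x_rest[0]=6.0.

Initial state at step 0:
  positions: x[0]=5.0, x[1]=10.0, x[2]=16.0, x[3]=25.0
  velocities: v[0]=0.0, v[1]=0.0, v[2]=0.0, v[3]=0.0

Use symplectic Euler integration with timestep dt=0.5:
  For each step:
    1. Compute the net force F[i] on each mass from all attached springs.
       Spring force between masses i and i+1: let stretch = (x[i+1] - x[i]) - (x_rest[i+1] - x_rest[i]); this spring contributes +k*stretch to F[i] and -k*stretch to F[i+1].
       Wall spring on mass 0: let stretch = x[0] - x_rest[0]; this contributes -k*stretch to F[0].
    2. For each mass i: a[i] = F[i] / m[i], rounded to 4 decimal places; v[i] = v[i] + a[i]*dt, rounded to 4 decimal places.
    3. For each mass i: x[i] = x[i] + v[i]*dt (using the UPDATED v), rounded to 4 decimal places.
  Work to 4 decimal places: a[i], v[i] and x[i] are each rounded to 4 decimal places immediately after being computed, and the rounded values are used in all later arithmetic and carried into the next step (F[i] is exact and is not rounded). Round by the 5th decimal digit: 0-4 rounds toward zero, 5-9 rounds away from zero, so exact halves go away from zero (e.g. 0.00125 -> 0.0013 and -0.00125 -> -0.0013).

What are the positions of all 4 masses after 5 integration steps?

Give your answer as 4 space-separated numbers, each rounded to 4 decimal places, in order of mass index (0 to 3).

Step 0: x=[5.0000 10.0000 16.0000 25.0000] v=[0.0000 0.0000 0.0000 0.0000]
Step 1: x=[5.0000 10.2500 16.7500 24.2500] v=[0.0000 0.5000 1.5000 -1.5000]
Step 2: x=[5.0625 10.8125 17.7500 23.1250] v=[0.1250 1.1250 2.0000 -2.2500]
Step 3: x=[5.2969 11.6719 18.3594 22.1563] v=[0.4688 1.7188 1.2188 -1.9375]
Step 4: x=[5.8009 12.6095 18.2462 21.7383] v=[1.0079 1.8751 -0.2265 -0.8360]
Step 5: x=[6.5568 13.2541 17.5968 21.9473] v=[1.5118 1.2892 -1.2988 0.4180]

Answer: 6.5568 13.2541 17.5968 21.9473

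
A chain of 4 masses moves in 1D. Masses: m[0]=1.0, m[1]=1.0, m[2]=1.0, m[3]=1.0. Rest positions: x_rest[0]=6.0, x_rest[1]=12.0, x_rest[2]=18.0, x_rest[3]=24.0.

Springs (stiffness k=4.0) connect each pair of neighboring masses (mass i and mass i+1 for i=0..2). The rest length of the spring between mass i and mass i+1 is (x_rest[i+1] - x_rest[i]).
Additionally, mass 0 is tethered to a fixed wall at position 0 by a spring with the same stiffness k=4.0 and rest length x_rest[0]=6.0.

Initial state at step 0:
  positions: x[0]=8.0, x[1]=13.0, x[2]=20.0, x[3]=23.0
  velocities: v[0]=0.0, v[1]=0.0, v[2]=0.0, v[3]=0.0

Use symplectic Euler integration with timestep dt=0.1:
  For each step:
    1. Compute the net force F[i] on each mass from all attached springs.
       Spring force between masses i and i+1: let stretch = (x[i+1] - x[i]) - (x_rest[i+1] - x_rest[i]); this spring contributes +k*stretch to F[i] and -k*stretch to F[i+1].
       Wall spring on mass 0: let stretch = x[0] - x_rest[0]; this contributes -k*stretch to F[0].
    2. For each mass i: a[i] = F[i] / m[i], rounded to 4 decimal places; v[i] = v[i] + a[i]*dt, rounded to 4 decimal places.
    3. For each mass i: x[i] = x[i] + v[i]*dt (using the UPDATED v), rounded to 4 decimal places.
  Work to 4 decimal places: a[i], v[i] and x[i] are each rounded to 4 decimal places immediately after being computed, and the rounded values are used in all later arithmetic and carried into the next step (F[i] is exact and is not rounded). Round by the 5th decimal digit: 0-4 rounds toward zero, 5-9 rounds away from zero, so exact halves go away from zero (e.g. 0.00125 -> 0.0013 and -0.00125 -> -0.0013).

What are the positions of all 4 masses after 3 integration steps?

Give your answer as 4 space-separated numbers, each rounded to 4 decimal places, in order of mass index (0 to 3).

Answer: 7.3423 13.3948 19.1412 23.6653

Derivation:
Step 0: x=[8.0000 13.0000 20.0000 23.0000] v=[0.0000 0.0000 0.0000 0.0000]
Step 1: x=[7.8800 13.0800 19.8400 23.1200] v=[-1.2000 0.8000 -1.6000 1.2000]
Step 2: x=[7.6528 13.2224 19.5408 23.3488] v=[-2.2720 1.4240 -2.9920 2.2880]
Step 3: x=[7.3423 13.3948 19.1412 23.6653] v=[-3.1053 1.7235 -3.9962 3.1648]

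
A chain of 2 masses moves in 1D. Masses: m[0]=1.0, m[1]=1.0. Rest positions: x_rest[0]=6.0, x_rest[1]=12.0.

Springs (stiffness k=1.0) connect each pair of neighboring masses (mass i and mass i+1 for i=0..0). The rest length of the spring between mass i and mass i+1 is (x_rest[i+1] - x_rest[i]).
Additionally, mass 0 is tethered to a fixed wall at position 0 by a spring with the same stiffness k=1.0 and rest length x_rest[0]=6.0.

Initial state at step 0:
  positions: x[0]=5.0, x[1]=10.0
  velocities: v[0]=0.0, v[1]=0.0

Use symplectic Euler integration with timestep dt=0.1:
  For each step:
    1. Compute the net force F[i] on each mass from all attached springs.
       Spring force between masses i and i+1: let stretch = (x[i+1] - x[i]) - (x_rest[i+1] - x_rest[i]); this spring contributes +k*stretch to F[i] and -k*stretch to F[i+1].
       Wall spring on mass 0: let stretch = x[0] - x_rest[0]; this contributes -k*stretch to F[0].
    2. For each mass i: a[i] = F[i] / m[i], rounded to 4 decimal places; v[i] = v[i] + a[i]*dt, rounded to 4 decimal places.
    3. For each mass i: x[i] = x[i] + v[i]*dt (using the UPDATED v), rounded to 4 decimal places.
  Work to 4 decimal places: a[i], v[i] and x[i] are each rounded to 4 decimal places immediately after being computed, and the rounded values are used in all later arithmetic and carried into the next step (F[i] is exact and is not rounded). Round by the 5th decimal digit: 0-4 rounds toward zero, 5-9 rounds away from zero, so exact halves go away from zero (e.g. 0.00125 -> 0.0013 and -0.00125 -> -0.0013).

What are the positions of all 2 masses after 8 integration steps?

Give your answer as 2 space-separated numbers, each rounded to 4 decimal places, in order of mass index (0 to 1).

Answer: 5.0198 10.3399

Derivation:
Step 0: x=[5.0000 10.0000] v=[0.0000 0.0000]
Step 1: x=[5.0000 10.0100] v=[0.0000 0.1000]
Step 2: x=[5.0001 10.0299] v=[0.0010 0.1990]
Step 3: x=[5.0005 10.0595] v=[0.0040 0.2960]
Step 4: x=[5.0015 10.0985] v=[0.0099 0.3901]
Step 5: x=[5.0035 10.1465] v=[0.0195 0.4804]
Step 6: x=[5.0069 10.2031] v=[0.0335 0.5661]
Step 7: x=[5.0121 10.2678] v=[0.0524 0.6465]
Step 8: x=[5.0198 10.3399] v=[0.0768 0.7209]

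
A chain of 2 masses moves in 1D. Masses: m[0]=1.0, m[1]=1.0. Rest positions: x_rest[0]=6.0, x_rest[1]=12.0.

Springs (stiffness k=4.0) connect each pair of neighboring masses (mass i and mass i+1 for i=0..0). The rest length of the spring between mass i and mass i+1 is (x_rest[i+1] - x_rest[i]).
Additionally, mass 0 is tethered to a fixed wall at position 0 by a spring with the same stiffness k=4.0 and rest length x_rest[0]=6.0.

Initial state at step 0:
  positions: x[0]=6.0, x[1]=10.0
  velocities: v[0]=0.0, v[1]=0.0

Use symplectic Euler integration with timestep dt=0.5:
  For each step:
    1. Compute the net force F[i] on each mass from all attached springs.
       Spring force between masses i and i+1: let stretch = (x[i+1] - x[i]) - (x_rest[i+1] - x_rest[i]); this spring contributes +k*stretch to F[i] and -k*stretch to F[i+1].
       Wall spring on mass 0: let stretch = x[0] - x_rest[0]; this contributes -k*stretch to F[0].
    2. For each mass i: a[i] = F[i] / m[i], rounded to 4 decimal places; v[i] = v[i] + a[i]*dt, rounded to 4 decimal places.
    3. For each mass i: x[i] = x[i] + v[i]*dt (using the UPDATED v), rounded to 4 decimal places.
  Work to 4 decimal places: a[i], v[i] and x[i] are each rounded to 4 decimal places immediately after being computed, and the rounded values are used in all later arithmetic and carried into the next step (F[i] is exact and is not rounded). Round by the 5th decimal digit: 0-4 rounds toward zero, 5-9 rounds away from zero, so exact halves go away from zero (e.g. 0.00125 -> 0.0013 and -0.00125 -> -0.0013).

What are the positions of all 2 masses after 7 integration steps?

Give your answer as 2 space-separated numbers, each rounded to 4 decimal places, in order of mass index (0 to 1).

Answer: 6.0000 12.0000

Derivation:
Step 0: x=[6.0000 10.0000] v=[0.0000 0.0000]
Step 1: x=[4.0000 12.0000] v=[-4.0000 4.0000]
Step 2: x=[6.0000 12.0000] v=[4.0000 0.0000]
Step 3: x=[8.0000 12.0000] v=[4.0000 0.0000]
Step 4: x=[6.0000 14.0000] v=[-4.0000 4.0000]
Step 5: x=[6.0000 14.0000] v=[0.0000 0.0000]
Step 6: x=[8.0000 12.0000] v=[4.0000 -4.0000]
Step 7: x=[6.0000 12.0000] v=[-4.0000 0.0000]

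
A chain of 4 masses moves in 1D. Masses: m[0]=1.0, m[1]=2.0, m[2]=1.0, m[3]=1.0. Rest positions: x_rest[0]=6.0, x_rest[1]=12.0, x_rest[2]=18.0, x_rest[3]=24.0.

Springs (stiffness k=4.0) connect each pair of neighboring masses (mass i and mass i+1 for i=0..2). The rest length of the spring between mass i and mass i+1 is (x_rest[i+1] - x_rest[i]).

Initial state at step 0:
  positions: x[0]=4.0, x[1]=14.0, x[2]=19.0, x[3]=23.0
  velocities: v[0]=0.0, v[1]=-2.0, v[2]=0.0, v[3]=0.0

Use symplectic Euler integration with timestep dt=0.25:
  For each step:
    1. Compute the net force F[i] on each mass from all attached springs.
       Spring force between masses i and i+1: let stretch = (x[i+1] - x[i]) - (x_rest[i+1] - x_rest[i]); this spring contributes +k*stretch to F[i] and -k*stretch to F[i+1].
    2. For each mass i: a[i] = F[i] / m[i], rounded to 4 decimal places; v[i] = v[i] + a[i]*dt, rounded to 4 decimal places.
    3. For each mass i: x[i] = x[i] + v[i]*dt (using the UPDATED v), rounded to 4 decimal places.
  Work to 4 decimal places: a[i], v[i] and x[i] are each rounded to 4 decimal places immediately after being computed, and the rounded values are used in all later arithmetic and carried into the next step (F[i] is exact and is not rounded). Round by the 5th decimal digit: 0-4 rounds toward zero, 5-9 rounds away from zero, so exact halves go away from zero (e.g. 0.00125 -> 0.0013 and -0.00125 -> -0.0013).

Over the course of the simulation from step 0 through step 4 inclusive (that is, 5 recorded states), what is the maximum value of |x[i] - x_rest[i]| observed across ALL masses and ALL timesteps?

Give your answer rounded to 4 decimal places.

Step 0: x=[4.0000 14.0000 19.0000 23.0000] v=[0.0000 -2.0000 0.0000 0.0000]
Step 1: x=[5.0000 12.8750 18.7500 23.5000] v=[4.0000 -4.5000 -1.0000 2.0000]
Step 2: x=[6.4688 11.5000 18.2188 24.3125] v=[5.8750 -5.5000 -2.1250 3.2500]
Step 3: x=[7.6954 10.3360 17.5313 25.1016] v=[4.9062 -4.6562 -2.7501 3.1563]
Step 4: x=[8.0821 9.7413 16.9375 25.4981] v=[1.5468 -2.3789 -2.3751 1.5860]
Max displacement = 2.2587

Answer: 2.2587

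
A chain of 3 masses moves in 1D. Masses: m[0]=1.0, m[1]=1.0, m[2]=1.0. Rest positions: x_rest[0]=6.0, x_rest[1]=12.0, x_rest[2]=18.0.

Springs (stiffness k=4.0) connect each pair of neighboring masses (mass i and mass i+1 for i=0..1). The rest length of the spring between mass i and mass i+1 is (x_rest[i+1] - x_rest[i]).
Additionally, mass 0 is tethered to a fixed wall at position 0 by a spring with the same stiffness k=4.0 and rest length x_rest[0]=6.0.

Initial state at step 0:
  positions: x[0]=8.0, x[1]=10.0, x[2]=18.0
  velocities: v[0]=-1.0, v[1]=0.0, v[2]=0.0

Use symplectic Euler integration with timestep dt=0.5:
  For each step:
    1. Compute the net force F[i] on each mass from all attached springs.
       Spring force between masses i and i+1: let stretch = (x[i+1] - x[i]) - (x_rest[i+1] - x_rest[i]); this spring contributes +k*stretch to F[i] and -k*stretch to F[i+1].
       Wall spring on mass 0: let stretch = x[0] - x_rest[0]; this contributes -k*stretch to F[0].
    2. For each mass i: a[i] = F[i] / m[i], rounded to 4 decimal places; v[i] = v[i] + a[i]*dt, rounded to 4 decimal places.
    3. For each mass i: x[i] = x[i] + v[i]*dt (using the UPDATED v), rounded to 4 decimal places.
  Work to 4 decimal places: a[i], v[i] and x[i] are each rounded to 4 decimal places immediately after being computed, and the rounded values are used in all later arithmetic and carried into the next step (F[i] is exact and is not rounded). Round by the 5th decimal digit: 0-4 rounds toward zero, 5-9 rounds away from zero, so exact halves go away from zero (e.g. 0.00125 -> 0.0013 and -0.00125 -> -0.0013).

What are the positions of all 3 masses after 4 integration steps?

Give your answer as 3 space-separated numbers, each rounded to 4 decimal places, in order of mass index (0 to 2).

Step 0: x=[8.0000 10.0000 18.0000] v=[-1.0000 0.0000 0.0000]
Step 1: x=[1.5000 16.0000 16.0000] v=[-13.0000 12.0000 -4.0000]
Step 2: x=[8.0000 7.5000 20.0000] v=[13.0000 -17.0000 8.0000]
Step 3: x=[6.0000 12.0000 17.5000] v=[-4.0000 9.0000 -5.0000]
Step 4: x=[4.0000 16.0000 15.5000] v=[-4.0000 8.0000 -4.0000]

Answer: 4.0000 16.0000 15.5000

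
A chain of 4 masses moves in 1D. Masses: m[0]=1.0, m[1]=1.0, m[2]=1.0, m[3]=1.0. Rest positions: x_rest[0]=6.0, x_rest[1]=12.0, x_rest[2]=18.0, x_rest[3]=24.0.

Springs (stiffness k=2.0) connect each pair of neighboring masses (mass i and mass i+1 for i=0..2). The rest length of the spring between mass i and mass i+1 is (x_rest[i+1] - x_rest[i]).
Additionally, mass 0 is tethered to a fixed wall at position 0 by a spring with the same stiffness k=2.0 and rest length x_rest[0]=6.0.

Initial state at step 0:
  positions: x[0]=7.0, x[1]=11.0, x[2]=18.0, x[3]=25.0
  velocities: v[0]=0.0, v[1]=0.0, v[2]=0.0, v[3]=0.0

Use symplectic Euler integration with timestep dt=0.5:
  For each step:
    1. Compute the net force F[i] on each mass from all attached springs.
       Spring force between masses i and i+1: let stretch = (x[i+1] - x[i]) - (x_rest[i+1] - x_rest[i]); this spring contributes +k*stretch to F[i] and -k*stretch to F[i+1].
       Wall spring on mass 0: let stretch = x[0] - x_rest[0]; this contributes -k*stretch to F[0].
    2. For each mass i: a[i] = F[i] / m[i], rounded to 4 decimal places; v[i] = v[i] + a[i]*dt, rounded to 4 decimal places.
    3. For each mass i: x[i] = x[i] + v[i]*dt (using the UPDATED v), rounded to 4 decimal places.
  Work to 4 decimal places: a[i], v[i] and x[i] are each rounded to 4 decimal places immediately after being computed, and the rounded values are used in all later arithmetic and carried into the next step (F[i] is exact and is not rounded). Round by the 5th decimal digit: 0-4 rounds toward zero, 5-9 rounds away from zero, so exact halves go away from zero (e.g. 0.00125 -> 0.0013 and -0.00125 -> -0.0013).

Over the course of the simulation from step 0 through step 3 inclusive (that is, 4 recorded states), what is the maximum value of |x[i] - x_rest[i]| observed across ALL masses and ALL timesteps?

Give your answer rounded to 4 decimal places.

Step 0: x=[7.0000 11.0000 18.0000 25.0000] v=[0.0000 0.0000 0.0000 0.0000]
Step 1: x=[5.5000 12.5000 18.0000 24.5000] v=[-3.0000 3.0000 0.0000 -1.0000]
Step 2: x=[4.7500 13.2500 18.5000 23.7500] v=[-1.5000 1.5000 1.0000 -1.5000]
Step 3: x=[5.8750 12.3750 19.0000 23.3750] v=[2.2500 -1.7500 1.0000 -0.7500]
Max displacement = 1.2500

Answer: 1.2500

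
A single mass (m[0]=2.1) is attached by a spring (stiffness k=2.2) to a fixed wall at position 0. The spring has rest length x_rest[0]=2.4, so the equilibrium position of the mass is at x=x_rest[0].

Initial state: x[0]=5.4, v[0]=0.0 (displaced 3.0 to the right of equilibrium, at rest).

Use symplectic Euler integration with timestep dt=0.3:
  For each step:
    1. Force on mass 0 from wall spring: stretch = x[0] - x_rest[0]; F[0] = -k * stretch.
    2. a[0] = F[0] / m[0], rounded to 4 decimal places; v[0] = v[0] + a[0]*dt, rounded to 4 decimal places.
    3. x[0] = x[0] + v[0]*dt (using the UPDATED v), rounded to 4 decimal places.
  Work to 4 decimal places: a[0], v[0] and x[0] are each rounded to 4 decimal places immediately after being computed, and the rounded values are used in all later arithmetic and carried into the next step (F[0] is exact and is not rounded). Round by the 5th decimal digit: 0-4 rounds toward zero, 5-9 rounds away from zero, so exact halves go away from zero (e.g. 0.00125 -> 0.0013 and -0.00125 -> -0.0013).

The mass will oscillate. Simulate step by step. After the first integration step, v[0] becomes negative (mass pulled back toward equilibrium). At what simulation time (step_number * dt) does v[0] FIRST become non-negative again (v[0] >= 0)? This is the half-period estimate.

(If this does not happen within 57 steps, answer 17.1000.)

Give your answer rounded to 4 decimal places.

Step 0: x=[5.4000] v=[0.0000]
Step 1: x=[5.1171] v=[-0.9429]
Step 2: x=[4.5780] v=[-1.7969]
Step 3: x=[3.8336] v=[-2.4814]
Step 4: x=[2.9540] v=[-2.9320]
Step 5: x=[2.0222] v=[-3.1061]
Step 6: x=[1.1260] v=[-2.9874]
Step 7: x=[0.3499] v=[-2.5870]
Step 8: x=[-0.2329] v=[-1.9427]
Step 9: x=[-0.5675] v=[-1.1152]
Step 10: x=[-0.6223] v=[-0.1826]
Step 11: x=[-0.3921] v=[0.7673]
First v>=0 after going negative at step 11, time=3.3000

Answer: 3.3000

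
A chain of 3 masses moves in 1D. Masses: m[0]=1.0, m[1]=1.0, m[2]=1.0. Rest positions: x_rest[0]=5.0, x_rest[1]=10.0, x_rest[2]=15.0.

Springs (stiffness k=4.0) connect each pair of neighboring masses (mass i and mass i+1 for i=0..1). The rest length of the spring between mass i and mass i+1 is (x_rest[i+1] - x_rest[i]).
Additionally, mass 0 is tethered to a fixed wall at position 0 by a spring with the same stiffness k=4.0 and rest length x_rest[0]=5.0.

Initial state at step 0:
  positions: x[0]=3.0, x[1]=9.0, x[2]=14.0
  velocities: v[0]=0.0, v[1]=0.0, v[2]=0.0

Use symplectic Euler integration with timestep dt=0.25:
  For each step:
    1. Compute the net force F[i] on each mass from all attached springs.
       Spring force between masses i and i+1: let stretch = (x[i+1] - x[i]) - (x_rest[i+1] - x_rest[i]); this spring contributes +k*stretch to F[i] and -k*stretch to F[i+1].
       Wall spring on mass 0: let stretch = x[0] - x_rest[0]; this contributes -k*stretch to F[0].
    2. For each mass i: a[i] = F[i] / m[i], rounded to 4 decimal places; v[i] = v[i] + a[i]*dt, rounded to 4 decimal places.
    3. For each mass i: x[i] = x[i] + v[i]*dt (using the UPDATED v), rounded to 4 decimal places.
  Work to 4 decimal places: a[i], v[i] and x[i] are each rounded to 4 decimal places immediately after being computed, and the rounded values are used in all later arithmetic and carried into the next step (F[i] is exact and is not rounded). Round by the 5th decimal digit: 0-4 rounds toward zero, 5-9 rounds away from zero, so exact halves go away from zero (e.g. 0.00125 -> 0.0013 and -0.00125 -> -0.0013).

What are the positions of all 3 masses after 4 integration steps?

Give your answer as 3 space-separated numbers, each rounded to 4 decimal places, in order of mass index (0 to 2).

Step 0: x=[3.0000 9.0000 14.0000] v=[0.0000 0.0000 0.0000]
Step 1: x=[3.7500 8.7500 14.0000] v=[3.0000 -1.0000 0.0000]
Step 2: x=[4.8125 8.5625 13.9375] v=[4.2500 -0.7500 -0.2500]
Step 3: x=[5.6094 8.7813 13.7813] v=[3.1875 0.8750 -0.6250]
Step 4: x=[5.7969 9.4571 13.6251] v=[0.7500 2.7031 -0.6250]

Answer: 5.7969 9.4571 13.6251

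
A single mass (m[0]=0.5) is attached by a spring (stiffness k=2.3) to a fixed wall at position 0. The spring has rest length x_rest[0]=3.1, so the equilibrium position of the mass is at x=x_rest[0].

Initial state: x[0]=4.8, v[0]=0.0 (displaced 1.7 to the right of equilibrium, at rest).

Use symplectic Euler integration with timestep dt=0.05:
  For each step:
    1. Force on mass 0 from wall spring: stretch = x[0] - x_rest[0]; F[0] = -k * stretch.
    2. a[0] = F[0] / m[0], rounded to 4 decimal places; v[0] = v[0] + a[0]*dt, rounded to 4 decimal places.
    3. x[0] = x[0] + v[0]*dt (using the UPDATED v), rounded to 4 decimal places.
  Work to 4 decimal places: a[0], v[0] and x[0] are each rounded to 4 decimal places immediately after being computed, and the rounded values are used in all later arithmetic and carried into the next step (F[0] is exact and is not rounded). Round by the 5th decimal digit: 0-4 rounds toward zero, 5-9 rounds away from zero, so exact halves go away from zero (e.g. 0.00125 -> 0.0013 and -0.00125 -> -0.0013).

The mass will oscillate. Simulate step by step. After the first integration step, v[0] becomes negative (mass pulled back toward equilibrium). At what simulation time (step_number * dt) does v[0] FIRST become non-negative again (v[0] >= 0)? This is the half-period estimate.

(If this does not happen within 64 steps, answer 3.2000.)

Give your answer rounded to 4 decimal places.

Step 0: x=[4.8000] v=[0.0000]
Step 1: x=[4.7805] v=[-0.3910]
Step 2: x=[4.7416] v=[-0.7775]
Step 3: x=[4.6838] v=[-1.1551]
Step 4: x=[4.6078] v=[-1.5194]
Step 5: x=[4.5145] v=[-1.8662]
Step 6: x=[4.4049] v=[-2.1915]
Step 7: x=[4.2803] v=[-2.4916]
Step 8: x=[4.1421] v=[-2.7631]
Step 9: x=[3.9920] v=[-3.0028]
Step 10: x=[3.8316] v=[-3.2080]
Step 11: x=[3.6628] v=[-3.3763]
Step 12: x=[3.4875] v=[-3.5057]
Step 13: x=[3.3078] v=[-3.5948]
Step 14: x=[3.1257] v=[-3.6426]
Step 15: x=[2.9433] v=[-3.6485]
Step 16: x=[2.7627] v=[-3.6125]
Step 17: x=[2.5860] v=[-3.5349]
Step 18: x=[2.4152] v=[-3.4167]
Step 19: x=[2.2522] v=[-3.2592]
Step 20: x=[2.0990] v=[-3.0642]
Step 21: x=[1.9573] v=[-2.8340]
Step 22: x=[1.8287] v=[-2.5712]
Step 23: x=[1.7148] v=[-2.2788]
Step 24: x=[1.6168] v=[-1.9602]
Step 25: x=[1.5358] v=[-1.6191]
Step 26: x=[1.4728] v=[-1.2593]
Step 27: x=[1.4286] v=[-0.8850]
Step 28: x=[1.4036] v=[-0.5006]
Step 29: x=[1.3981] v=[-0.1104]
Step 30: x=[1.4122] v=[0.2810]
First v>=0 after going negative at step 30, time=1.5000

Answer: 1.5000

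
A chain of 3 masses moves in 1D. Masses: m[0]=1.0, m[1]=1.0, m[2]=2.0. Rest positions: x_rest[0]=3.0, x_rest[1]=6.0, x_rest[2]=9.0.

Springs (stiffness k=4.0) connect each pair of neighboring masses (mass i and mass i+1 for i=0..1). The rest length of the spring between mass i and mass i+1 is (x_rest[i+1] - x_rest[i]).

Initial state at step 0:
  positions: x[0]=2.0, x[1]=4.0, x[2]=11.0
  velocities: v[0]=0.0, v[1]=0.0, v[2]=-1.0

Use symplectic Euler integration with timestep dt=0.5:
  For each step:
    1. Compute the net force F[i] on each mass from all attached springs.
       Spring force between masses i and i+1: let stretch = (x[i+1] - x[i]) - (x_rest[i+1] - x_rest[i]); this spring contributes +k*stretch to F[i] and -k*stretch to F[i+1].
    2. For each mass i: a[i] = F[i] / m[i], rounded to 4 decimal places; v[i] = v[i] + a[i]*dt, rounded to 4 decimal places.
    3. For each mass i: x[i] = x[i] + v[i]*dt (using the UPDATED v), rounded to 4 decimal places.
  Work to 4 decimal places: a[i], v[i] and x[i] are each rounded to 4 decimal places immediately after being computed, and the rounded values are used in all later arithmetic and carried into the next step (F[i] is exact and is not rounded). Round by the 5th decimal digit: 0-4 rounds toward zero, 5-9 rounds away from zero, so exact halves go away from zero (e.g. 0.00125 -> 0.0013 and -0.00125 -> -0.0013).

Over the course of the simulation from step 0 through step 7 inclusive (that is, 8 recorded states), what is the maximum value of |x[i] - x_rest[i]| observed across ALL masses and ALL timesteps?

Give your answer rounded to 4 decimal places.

Step 0: x=[2.0000 4.0000 11.0000] v=[0.0000 0.0000 -1.0000]
Step 1: x=[1.0000 9.0000 8.5000] v=[-2.0000 10.0000 -5.0000]
Step 2: x=[5.0000 5.5000 7.7500] v=[8.0000 -7.0000 -1.5000]
Step 3: x=[6.5000 3.7500 7.3750] v=[3.0000 -3.5000 -0.7500]
Step 4: x=[2.2500 8.3750 6.6875] v=[-8.5000 9.2500 -1.3750]
Step 5: x=[1.1250 5.1875 8.3438] v=[-2.2500 -6.3750 3.3125]
Step 6: x=[1.0625 1.0938 9.9219] v=[-0.1250 -8.1874 3.1562]
Step 7: x=[-1.9687 5.7969 8.5860] v=[-6.0624 9.4062 -2.6719]
Max displacement = 4.9687

Answer: 4.9687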